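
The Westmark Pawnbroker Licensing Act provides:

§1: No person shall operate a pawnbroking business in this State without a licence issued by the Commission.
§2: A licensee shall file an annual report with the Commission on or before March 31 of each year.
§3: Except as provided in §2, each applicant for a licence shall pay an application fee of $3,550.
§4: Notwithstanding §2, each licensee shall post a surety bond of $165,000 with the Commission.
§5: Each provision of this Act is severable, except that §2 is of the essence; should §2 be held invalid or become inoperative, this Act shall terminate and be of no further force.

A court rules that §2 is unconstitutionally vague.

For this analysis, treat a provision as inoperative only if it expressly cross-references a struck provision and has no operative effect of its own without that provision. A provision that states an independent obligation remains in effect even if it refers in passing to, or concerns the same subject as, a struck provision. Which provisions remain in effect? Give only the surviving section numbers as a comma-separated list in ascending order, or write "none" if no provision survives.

none

§2 is struck. Nothing else in the Act is defined by reference to §2. §5 makes §2 an essential term, and §2 is the provision held invalid; under §5, the entire Act is therefore void. No provision of the Act survives.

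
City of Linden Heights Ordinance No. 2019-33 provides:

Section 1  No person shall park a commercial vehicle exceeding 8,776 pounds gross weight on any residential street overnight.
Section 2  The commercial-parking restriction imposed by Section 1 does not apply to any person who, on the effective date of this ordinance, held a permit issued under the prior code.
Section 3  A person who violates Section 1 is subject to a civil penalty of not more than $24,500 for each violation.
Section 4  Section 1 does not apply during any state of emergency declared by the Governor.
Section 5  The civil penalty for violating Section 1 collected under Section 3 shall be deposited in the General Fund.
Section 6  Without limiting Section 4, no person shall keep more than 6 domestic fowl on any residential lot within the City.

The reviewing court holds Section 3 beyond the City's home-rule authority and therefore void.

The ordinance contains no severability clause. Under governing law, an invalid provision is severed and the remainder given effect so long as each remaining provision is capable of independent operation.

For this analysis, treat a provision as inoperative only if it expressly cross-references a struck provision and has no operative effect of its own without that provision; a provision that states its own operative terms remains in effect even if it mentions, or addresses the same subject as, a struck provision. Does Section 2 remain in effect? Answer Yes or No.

Section 3 is struck. Section 5 operates only by reference to Section 3, so it falls with Section 3. With no severability clause, the stated default rule severs what cannot stand and enforces each remaining provision that can operate on its own. That leaves Section 1, Section 2, Section 4, and Section 6 in effect. Section 2 is among the surviving provisions, so the answer is yes.

Yes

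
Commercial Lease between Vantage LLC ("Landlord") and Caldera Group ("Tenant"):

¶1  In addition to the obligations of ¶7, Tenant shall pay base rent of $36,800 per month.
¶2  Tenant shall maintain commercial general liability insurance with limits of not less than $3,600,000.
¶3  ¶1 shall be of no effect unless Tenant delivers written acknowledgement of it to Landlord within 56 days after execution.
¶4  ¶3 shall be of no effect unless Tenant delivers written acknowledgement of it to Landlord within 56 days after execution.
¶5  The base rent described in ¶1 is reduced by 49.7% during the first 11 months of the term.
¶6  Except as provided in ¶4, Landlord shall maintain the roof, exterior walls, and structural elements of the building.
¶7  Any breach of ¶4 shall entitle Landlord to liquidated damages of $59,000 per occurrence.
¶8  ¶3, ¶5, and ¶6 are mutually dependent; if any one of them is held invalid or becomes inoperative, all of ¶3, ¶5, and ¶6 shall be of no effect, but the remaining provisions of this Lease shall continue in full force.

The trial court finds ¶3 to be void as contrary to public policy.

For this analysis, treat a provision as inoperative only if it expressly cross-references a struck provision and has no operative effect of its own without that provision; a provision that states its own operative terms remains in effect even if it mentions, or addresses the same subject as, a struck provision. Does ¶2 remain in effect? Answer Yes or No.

Yes

¶3 is struck. ¶4 merely fixes the acknowledgement condition for ¶3; with ¶3 gone it has nothing to operate on and falls away. The whole of ¶7 is the liquidated-damages amount, defined by reference to ¶4, so ¶7 cannot stand once ¶4 is removed. Although ¶1 refers to ¶7, its operative terms do not depend on ¶7, so it remains in effect. ¶8 declares ¶3, ¶5, and ¶6 mutually dependent; since one of them has fallen, all of them are of no effect. That brings down ¶5 and ¶6 as well. The remainder continues in force under ¶8. ¶1, ¶2, and ¶8 remain in effect. ¶2 is among the surviving provisions, so the answer is yes.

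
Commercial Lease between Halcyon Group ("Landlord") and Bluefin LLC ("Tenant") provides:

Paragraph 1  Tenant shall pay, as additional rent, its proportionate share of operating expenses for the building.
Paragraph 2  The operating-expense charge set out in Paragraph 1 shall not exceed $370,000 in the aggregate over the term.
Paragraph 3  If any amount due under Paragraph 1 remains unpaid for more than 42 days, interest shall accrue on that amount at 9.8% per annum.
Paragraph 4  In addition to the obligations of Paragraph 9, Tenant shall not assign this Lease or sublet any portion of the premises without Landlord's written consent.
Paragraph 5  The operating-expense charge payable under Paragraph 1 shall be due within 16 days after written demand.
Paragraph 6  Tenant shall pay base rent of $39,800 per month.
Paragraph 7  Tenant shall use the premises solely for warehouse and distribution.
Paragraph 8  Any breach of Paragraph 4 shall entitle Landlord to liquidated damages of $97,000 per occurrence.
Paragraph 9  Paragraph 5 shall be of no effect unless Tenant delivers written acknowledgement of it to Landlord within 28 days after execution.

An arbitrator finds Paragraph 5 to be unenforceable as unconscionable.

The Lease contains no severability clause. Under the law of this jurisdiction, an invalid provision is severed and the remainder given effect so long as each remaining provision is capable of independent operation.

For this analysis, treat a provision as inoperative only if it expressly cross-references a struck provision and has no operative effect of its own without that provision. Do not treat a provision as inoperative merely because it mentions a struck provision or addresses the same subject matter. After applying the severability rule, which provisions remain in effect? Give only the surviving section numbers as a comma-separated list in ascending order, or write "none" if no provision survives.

1, 2, 3, 4, 6, 7, 8

Paragraph 5 is struck. Paragraph 9 has no operative effect of its own apart from Paragraph 5 and is therefore inoperative. Although Paragraph 4 refers to Paragraph 9, its operative terms do not depend on Paragraph 9, so it remains in effect. With no severability clause, the stated default rule severs what cannot stand and enforces each remaining provision that can operate on its own. Paragraph 1, Paragraph 2, Paragraph 3, Paragraph 4, Paragraph 6, Paragraph 7, and Paragraph 8 remain in effect.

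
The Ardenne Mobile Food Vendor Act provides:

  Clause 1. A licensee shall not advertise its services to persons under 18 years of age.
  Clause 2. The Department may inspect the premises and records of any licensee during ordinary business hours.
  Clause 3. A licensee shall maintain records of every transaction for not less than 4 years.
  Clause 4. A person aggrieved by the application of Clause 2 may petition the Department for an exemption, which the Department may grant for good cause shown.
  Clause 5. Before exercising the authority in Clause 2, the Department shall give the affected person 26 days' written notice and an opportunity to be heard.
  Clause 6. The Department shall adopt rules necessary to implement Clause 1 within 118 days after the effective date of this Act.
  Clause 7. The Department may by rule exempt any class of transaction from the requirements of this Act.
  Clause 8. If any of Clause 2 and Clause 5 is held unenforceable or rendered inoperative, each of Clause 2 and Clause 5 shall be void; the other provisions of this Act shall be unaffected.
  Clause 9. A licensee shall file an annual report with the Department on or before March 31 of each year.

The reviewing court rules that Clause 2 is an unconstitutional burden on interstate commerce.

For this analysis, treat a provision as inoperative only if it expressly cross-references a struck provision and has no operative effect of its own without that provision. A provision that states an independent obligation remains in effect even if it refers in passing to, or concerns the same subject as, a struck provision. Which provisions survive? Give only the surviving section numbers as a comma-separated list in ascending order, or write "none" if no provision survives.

1, 3, 6, 7, 8, 9

Clause 2 is struck. The only function of Clause 4 is the exemption procedure for Clause 2, so it cannot stand once Clause 2 is removed. Clause 5 has no operative effect of its own apart from Clause 2 and is therefore inoperative. Clause 8 declares Clause 2 and Clause 5 mutually dependent; since one of them has fallen, all of them are of no effect. The remainder continues in force under Clause 8. Clause 1, Clause 3, Clause 6, Clause 7, Clause 8, and Clause 9 remain in effect.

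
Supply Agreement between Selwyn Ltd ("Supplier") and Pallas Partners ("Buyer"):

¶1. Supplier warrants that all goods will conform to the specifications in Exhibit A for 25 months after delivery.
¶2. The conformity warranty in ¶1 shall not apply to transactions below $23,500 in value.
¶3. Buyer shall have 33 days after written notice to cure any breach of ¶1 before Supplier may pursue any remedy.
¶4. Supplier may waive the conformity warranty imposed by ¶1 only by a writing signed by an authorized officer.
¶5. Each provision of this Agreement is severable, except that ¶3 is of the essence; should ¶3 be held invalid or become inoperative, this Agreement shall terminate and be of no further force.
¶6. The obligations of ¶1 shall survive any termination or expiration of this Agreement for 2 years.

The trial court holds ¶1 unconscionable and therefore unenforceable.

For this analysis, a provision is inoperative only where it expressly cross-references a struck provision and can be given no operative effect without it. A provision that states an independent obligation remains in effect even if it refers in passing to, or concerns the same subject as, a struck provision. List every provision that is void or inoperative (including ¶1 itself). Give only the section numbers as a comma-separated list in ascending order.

1, 2, 3, 4, 5, 6

¶1 is struck. ¶2 does nothing except set the carve-out from the conformity warranty by reference to ¶1; with ¶1 gone it has no independent effect and is inoperative. ¶3 operates only by reference to ¶1, so it falls with ¶1. The only function of ¶4 is the waiver condition for ¶1, so it cannot stand once ¶1 is removed. The only function of ¶6 is the survival period for ¶1, so it cannot stand once ¶1 is removed. ¶5 makes ¶3 an essential term, and ¶3 has been rendered inoperative by the cascade; under ¶5, the entire Agreement is therefore void. No provision of the Agreement survives.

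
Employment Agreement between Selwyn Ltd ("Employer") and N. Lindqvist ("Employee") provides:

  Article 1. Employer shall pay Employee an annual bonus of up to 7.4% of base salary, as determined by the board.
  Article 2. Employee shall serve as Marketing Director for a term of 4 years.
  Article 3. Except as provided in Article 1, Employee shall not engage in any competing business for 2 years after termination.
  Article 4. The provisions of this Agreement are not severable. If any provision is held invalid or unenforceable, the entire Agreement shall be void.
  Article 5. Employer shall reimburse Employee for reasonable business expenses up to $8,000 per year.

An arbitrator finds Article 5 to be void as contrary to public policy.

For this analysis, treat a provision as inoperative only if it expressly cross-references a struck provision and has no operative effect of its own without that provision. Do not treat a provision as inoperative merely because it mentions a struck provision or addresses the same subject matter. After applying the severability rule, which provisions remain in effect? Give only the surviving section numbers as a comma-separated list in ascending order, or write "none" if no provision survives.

none

Article 5 is struck. No other provision's operative terms depend on Article 5. Article 4 provides that the Agreement is not severable, so the invalidity of any one provision voids the entire Agreement. No provision of the Agreement survives.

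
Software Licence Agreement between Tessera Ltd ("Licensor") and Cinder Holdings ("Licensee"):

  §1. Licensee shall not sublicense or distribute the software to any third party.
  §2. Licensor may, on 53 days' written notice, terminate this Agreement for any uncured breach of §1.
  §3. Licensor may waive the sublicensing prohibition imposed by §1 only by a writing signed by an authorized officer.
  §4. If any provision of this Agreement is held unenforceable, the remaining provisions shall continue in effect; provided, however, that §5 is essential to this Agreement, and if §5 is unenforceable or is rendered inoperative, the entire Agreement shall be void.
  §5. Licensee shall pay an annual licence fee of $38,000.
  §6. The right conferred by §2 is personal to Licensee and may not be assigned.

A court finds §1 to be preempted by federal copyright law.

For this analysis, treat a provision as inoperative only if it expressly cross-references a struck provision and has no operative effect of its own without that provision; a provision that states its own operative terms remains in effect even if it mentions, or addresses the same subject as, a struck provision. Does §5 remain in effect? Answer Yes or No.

§1 is struck. The only function of §2 is the termination right for breach of §1, so it cannot stand once §1 is removed. §3 merely fixes the waiver condition for §1; with §1 gone it has nothing to operate on and falls away. The only function of §6 is the non-assignment of §2, so it cannot stand once §2 is removed. §4 makes §5 an essential term, but §5 is unaffected, so the severability proviso in §4 preserves the remaining provisions. That leaves §4 and §5 in effect. §5 is among the surviving provisions, so the answer is yes.

Yes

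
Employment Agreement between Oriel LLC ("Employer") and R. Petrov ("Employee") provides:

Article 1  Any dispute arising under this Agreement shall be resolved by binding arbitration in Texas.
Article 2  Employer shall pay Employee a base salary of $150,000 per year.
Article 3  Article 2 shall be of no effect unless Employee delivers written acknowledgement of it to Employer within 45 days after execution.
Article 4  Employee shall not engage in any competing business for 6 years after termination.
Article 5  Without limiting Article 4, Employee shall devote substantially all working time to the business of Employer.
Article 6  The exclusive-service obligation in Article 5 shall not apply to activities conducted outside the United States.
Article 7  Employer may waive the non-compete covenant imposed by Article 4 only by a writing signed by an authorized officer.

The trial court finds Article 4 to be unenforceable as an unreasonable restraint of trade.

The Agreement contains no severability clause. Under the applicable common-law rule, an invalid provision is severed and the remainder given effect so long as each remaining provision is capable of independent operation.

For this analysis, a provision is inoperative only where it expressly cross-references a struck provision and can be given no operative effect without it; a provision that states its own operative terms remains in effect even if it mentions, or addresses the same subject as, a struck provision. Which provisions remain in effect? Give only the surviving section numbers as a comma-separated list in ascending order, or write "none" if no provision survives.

Article 4 is struck. Article 7 merely fixes the waiver condition for Article 4; with Article 4 gone it has nothing to operate on and falls away. Although Article 5 refers to Article 4, its operative terms do not depend on Article 4, so it remains in effect. With no severability clause, the stated default rule severs what cannot stand and enforces each remaining provision that can operate on its own. Article 1, Article 2, Article 3, Article 5, and Article 6 remain in effect.

1, 2, 3, 5, 6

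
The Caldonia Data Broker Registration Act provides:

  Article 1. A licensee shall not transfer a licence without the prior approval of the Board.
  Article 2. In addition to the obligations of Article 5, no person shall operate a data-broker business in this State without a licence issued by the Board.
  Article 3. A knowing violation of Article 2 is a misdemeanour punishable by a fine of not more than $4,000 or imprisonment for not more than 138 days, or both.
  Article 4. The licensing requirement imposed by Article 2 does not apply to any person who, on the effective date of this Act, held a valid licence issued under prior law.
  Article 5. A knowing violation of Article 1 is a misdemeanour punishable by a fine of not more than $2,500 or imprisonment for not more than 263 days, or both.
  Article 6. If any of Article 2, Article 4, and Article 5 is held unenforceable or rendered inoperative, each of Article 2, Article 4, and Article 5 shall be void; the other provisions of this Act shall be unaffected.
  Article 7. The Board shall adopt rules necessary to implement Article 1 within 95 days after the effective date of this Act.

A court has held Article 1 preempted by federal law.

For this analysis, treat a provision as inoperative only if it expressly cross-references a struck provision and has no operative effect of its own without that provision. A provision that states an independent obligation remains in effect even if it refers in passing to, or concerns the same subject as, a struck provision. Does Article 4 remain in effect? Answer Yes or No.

No

Article 1 is struck. The only function of Article 5 is the criminal penalty for violating Article 1, so it cannot stand once Article 1 is removed. The only function of Article 7 is the rulemaking mandate for Article 1, so it cannot stand once Article 1 is removed. Article 6 declares Article 2, Article 4, and Article 5 mutually dependent; since one of them has fallen, all of them are of no effect. That brings down Article 2 and Article 4 as well. Article 3 in turn depends solely on a provision now struck and likewise falls. The remainder continues in force under Article 6. Only Article 6 remains in effect. Article 4 is among the inoperative provisions, so the answer is no.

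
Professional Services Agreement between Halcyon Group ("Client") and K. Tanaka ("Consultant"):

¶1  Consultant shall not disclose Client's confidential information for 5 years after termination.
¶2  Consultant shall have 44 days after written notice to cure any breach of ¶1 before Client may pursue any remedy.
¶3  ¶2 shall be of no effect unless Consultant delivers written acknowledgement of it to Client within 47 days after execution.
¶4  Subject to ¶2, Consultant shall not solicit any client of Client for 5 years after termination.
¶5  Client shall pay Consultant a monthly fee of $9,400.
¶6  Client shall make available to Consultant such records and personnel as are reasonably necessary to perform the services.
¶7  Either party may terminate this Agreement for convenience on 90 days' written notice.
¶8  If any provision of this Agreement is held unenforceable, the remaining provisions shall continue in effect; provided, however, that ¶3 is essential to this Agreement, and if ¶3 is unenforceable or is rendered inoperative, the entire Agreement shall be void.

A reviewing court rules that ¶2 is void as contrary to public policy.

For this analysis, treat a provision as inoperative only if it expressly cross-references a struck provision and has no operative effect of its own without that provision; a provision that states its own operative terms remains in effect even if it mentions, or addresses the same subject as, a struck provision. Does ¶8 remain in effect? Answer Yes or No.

¶2 is struck. ¶3 operates only by reference to ¶2, so it falls with ¶2. ¶8 makes ¶3 an essential term, and ¶3 has been rendered inoperative by the cascade; under ¶8, the entire Agreement is therefore void. No provision of the Agreement survives. ¶8 is among the inoperative provisions, so the answer is no.

No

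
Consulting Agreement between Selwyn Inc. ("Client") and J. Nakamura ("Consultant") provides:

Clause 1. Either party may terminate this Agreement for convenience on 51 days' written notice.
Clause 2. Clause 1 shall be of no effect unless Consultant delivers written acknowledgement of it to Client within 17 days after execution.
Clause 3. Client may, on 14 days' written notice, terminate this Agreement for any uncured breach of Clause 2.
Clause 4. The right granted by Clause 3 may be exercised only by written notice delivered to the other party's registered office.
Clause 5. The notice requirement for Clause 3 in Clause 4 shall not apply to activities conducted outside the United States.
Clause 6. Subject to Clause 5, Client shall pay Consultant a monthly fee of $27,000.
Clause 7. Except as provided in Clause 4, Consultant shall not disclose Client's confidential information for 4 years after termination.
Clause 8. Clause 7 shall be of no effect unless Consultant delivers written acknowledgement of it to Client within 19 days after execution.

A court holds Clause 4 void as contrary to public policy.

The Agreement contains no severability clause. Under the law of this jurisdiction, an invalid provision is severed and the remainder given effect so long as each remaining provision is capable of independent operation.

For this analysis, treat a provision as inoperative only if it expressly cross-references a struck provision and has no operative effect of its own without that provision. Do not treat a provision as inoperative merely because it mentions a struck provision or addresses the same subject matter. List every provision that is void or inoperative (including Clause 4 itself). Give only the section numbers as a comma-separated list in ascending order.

Clause 4 is struck. Clause 5 does nothing except set the carve-out from the notice requirement for Clause 3 by reference to Clause 4; with Clause 4 gone it has no independent effect and is inoperative. Clause 6 mentions Clause 5 but its own obligation stands independently of Clause 5, so Clause 6 is not affected. Clause 7 mentions Clause 4 but its own obligation stands independently of Clause 4, so Clause 7 is not affected. With no severability clause, the stated default rule severs what cannot stand and enforces each remaining provision that can operate on its own. Clause 1, Clause 2, Clause 3, Clause 6, Clause 7, and Clause 8 remain in effect.

4, 5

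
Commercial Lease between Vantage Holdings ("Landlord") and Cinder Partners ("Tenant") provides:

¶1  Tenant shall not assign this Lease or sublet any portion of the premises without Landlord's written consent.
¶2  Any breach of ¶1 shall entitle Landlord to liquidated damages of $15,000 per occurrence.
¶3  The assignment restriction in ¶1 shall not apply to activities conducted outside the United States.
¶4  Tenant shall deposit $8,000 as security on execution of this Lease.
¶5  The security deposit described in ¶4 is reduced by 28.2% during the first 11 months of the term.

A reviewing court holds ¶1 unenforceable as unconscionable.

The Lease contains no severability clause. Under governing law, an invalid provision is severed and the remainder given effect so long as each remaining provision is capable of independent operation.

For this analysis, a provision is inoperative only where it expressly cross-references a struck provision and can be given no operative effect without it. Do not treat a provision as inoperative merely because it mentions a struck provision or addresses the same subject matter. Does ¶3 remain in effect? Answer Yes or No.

¶1 is struck. The whole of ¶2 is the liquidated-damages amount, defined by reference to ¶1, so ¶2 cannot stand once ¶1 is removed. ¶3 operates only by reference to ¶1, so it falls with ¶1. Under the stated default rule, only provisions that cannot operate independently fall away; the rest are enforced. That leaves ¶4 and ¶5 in effect. ¶3 is among the inoperative provisions, so the answer is no.

No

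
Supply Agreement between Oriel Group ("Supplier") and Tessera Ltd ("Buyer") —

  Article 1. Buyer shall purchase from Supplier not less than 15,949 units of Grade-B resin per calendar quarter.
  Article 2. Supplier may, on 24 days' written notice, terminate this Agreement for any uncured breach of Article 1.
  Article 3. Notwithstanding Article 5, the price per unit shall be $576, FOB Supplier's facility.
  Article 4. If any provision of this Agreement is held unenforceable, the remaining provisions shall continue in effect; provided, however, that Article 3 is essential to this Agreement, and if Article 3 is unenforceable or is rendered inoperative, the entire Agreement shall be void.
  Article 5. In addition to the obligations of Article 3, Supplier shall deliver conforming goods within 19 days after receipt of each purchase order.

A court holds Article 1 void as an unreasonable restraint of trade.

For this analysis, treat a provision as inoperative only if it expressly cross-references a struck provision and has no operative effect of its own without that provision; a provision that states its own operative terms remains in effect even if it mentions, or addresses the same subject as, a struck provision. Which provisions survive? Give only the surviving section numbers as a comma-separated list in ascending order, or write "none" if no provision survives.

3, 4, 5

Article 1 is struck. Article 2 has no operative effect of its own apart from Article 1 and is therefore inoperative. Article 4 makes Article 3 an essential term, but Article 3 is unaffected, so the severability proviso in Article 4 preserves the remaining provisions. The provisions still in force are Article 3, Article 4, and Article 5.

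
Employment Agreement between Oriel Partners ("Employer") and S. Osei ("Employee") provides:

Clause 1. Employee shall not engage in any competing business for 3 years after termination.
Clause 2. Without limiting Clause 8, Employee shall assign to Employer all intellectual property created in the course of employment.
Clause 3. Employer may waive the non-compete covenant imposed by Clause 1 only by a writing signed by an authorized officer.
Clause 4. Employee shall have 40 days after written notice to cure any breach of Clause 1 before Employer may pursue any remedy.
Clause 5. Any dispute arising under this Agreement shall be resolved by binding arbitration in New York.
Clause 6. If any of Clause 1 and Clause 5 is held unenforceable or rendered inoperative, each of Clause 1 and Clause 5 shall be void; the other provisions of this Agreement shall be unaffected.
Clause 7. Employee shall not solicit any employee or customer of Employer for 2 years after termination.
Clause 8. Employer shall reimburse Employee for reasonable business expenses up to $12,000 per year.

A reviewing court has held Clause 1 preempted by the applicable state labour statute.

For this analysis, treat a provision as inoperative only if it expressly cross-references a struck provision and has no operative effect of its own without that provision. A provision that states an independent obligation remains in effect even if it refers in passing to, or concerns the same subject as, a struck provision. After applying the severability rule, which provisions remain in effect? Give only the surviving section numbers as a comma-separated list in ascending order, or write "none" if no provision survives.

Clause 1 is struck. Clause 3 has no operative effect of its own apart from Clause 1 and is therefore inoperative. Clause 4 operates only by reference to Clause 1, so it falls with Clause 1. Clause 6 declares Clause 1 and Clause 5 mutually dependent; since one of them has fallen, all of them are of no effect. That brings down Clause 5 as well. The remainder continues in force under Clause 6. Clause 2, Clause 6, Clause 7, and Clause 8 remain in effect.

2, 6, 7, 8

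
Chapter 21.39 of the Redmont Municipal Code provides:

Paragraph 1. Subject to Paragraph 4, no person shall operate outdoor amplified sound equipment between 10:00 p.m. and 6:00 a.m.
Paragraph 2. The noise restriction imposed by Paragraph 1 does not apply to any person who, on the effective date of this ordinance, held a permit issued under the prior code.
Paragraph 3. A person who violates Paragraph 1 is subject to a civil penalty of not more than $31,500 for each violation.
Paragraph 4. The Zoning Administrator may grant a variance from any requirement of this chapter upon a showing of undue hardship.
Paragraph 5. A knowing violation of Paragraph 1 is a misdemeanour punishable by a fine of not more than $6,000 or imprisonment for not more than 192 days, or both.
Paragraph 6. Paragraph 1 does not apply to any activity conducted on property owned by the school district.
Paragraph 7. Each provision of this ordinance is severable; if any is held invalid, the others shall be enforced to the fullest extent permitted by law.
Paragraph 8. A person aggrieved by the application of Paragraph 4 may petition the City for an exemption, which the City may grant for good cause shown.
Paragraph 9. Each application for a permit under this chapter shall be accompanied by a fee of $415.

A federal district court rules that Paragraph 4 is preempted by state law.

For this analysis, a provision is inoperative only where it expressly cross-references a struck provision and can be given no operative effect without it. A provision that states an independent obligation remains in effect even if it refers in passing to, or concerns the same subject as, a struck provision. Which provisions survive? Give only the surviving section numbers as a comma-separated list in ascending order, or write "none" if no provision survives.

Paragraph 4 is struck. Paragraph 8 merely fixes the exemption procedure for Paragraph 4; with Paragraph 4 gone it has nothing to operate on and falls away. Paragraph 1 mentions Paragraph 4 but its own obligation stands independently of Paragraph 4, so Paragraph 1 is not affected. Under the severability clause in Paragraph 7, the remaining provisions continue in force. That leaves Paragraph 1, Paragraph 2, Paragraph 3, Paragraph 5, Paragraph 6, Paragraph 7, and Paragraph 9 in effect.

1, 2, 3, 5, 6, 7, 9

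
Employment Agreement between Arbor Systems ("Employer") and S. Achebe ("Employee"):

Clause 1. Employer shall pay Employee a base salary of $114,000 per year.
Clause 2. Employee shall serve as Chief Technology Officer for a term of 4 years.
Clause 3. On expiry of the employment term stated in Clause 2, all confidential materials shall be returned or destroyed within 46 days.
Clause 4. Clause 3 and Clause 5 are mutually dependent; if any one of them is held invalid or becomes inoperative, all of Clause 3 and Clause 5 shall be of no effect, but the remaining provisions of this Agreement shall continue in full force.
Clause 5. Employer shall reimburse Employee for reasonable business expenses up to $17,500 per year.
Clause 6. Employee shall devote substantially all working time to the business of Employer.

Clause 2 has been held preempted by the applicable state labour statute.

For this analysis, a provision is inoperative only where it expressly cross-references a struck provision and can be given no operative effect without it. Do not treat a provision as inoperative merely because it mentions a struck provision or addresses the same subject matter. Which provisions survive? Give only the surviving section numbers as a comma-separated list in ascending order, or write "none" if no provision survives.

Clause 2 is struck. Clause 3 operates only by reference to Clause 2, so it falls with Clause 2. Clause 4 declares Clause 3 and Clause 5 mutually dependent; since one of them has fallen, all of them are of no effect. That brings down Clause 5 as well. The remainder continues in force under Clause 4. The provisions still in force are Clause 1, Clause 4, and Clause 6.

1, 4, 6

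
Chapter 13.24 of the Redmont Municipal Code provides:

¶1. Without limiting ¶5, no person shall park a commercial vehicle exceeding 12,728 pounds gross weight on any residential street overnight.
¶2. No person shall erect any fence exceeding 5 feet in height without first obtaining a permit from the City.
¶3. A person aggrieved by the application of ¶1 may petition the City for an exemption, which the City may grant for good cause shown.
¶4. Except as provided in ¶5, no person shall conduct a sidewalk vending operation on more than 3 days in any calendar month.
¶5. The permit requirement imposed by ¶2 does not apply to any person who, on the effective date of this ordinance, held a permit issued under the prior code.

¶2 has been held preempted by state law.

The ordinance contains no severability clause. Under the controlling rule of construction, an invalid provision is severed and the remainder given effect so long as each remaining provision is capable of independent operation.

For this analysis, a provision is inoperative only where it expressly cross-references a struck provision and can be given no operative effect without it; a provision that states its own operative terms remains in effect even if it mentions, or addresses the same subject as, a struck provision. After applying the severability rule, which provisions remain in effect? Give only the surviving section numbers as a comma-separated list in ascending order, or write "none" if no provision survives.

¶2 is struck. ¶5 merely fixes the grandfather exemption from ¶2; with ¶2 gone it has nothing to operate on and falls away. ¶1 mentions ¶5 but its own obligation stands independently of ¶5, so ¶1 is not affected. ¶4 mentions ¶5 but its own obligation stands independently of ¶5, so ¶4 is not affected. Under the stated default rule, only provisions that cannot operate independently fall away; the rest are enforced. That leaves ¶1, ¶3, and ¶4 in effect.

1, 3, 4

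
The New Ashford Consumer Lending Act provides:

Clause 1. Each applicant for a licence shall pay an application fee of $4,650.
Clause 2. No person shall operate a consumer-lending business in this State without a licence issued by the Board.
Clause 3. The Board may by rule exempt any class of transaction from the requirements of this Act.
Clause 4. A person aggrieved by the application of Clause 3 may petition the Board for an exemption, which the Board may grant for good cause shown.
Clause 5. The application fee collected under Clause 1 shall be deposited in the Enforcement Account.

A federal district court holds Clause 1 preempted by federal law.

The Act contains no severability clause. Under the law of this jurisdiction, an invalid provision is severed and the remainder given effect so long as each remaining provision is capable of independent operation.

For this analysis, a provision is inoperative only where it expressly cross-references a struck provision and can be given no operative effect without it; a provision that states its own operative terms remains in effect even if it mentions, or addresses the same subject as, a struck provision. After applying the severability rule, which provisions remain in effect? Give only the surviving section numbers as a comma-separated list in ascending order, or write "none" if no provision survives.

Clause 1 is struck. Clause 5 operates only by reference to Clause 1, so it falls with Clause 1. With no severability clause, the stated default rule severs what cannot stand and enforces each remaining provision that can operate on its own. Clause 2, Clause 3, and Clause 4 remain in effect.

2, 3, 4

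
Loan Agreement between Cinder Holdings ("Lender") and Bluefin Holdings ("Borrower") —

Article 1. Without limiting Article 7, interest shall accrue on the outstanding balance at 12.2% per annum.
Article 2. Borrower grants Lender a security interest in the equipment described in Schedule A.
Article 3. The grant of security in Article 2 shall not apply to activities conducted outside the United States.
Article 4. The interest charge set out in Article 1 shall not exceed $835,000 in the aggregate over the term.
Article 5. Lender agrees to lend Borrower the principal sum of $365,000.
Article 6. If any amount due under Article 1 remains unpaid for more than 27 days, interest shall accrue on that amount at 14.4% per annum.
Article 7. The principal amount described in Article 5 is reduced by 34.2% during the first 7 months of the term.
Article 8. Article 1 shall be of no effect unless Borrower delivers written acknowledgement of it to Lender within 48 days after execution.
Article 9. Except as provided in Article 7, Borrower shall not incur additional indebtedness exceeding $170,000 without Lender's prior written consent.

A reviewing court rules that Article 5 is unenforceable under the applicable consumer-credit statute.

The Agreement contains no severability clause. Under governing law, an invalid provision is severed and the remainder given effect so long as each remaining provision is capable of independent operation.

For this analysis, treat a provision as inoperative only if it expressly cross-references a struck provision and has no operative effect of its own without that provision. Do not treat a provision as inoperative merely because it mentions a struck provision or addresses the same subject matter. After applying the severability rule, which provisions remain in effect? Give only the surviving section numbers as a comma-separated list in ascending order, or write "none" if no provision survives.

1, 2, 3, 4, 6, 8, 9

Article 5 is struck. The whole of Article 7 is the introductory reduction to the principal amount, defined by reference to Article 5, so Article 7 cannot stand once Article 5 is removed. Article 9 mentions Article 7 but its own obligation stands independently of Article 7, so Article 9 is not affected. Article 1 mentions Article 7 but its own obligation stands independently of Article 7, so Article 1 is not affected. Under the stated default rule, only provisions that cannot operate independently fall away; the rest are enforced. The provisions still in force are Article 1, Article 2, Article 3, Article 4, Article 6, Article 8, and Article 9.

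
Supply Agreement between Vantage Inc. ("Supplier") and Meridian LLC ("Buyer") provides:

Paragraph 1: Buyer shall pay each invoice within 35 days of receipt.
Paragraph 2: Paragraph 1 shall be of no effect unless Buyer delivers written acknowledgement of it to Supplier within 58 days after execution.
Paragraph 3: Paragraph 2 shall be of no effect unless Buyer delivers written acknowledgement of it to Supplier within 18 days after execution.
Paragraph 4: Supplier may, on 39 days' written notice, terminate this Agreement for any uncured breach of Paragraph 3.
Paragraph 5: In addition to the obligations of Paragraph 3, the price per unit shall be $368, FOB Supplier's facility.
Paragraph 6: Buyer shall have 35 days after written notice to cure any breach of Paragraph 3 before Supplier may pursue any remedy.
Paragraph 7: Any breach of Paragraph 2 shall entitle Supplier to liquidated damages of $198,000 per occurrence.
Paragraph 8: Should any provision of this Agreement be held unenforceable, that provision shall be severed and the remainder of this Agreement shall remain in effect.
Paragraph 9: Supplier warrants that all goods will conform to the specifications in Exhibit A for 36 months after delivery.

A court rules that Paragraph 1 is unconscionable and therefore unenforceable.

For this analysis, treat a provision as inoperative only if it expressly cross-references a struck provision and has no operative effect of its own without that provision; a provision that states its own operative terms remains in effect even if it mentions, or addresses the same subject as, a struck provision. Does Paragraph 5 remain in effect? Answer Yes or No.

Yes

Paragraph 1 is struck. Paragraph 2 merely fixes the acknowledgement condition for Paragraph 1; with Paragraph 1 gone it has nothing to operate on and falls away. The only function of Paragraph 3 is the acknowledgement condition for Paragraph 2, so it cannot stand once Paragraph 2 is removed. The whole of Paragraph 7 is the liquidated-damages amount, defined by reference to Paragraph 2, so Paragraph 7 cannot stand once Paragraph 2 is removed. Paragraph 4 operates only by reference to Paragraph 3, so it falls with Paragraph 3. Paragraph 6 merely fixes the cure period for breach of Paragraph 3; with Paragraph 3 gone it has nothing to operate on and falls away. Although Paragraph 5 refers to Paragraph 3, its operative terms do not depend on Paragraph 3, so it remains in effect. Paragraph 8 is a severability clause and preserves every provision that can still be given independent effect. Paragraph 5, Paragraph 8, and Paragraph 9 remain in effect. Paragraph 5 is among the surviving provisions, so the answer is yes.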